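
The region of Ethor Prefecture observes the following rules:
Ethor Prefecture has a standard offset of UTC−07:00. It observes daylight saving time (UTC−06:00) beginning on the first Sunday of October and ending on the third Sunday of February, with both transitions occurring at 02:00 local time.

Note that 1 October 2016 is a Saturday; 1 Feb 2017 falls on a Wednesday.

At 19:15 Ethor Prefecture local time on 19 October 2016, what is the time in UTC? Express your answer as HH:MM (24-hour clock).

1 October 2016 is a Saturday, so the first Sunday is October 2.
1 February 2017 is a Wednesday, so the first Sunday is February 5 and the third is February 19.
19 October 2016 falls between 2 October 2016 and 19 February 2017, so daylight saving is in effect and Ethor Prefecture is at UTC−06:00.
19:15 local + 6h = 01:15 UTC (rolling into the next day, 20 October 2016).

01:15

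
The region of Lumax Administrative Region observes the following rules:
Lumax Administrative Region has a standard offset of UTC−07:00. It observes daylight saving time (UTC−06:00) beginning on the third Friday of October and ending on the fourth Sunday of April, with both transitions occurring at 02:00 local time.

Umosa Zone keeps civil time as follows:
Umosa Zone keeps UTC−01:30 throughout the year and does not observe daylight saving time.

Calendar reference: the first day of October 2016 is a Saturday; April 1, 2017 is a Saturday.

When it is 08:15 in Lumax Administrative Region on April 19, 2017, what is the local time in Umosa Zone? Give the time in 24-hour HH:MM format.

12:45

1 October 2016 is a Saturday, so the first Friday is October 7 and the third is October 21.
1 April 2017 is a Saturday, so the first Sunday is April 2 and the fourth is April 23.
Daylight saving runs 21 October 2016 – 23 April 2017; April 19, 2017 is inside that window, so Lumax Administrative Region is at UTC−06:00.
08:15 Lumax Administrative Region + 6h = 14:15 UTC.
Umosa Zone has no daylight saving, so its offset is UTC−01:30 year-round.
14:15 UTC − 1h30m = 12:45 Umosa Zone.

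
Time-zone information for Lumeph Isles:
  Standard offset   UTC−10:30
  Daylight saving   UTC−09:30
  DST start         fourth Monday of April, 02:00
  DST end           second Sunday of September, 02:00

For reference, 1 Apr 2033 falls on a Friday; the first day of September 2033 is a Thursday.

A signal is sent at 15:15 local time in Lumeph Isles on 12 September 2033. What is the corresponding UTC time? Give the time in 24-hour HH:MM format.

01:45

1 April 2033 is a Friday, so the first Monday is April 4 and the fourth is April 25.
1 September 2033 is a Thursday, so the first Sunday is September 4 and the second is September 11.
12 September 2033 does not fall between 25 April and 11 September, so daylight saving is not in effect and Lumeph Isles is at UTC−10:30.
15:15 local + 10h30m = 01:45 UTC (rolling into the next day, 13 September 2033).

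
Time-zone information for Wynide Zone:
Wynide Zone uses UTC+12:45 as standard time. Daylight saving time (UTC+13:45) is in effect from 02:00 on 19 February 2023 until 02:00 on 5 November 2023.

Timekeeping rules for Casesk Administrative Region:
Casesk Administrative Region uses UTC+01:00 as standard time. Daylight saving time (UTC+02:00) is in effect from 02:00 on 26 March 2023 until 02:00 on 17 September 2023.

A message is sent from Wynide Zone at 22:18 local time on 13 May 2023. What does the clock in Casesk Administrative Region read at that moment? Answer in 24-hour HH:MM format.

10:33

13 May 2023 lies within the daylight-saving period (19 February – 5 November), so Wynide Zone is on daylight time, UTC+13:45.
22:18 Wynide Zone − 13h45m = 08:33 UTC.
At the standard offset (UTC+01:00), 08:33 UTC + 1h = 09:33 Casesk Administrative Region standard time.
The standard-time date in Casesk Administrative Region, 13 May 2023, lies within the daylight-saving period (26 March – 17 September), so Casesk Administrative Region is on daylight time, UTC+02:00.
08:33 UTC + 2h = 10:33 Casesk Administrative Region.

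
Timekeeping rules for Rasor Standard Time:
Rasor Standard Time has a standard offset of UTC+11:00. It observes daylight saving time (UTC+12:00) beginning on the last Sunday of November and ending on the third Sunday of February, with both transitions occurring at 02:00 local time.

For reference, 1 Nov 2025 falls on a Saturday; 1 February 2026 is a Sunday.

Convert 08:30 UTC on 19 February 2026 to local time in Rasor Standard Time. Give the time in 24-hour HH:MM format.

19:30

1 November 2025 is a Saturday, so Sundays fall on 2, 9, 16, 23, 30; the last is November 30.
1 February 2026 is a Sunday, so the first Sunday is February 1 and the third is February 15.
At the standard offset (UTC+11:00), 08:30 UTC + 11h = 19:30 Rasor Standard Time standard time.
The standard-time date in Rasor Standard Time, 19 February 2026, does not fall between 30 November 2025 and 15 February 2026, so daylight saving is not in effect and Rasor Standard Time is at UTC+11:00.
08:30 UTC + 11h = 19:30 local.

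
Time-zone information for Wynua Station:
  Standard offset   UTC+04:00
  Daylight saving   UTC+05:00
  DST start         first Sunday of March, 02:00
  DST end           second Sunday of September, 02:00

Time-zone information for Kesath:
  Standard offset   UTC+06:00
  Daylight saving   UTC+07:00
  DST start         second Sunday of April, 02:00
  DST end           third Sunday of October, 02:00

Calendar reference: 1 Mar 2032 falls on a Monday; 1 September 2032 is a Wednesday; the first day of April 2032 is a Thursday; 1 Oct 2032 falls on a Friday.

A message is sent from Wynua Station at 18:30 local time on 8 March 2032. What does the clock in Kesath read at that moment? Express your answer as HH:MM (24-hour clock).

1 March 2032 is a Monday, so the first Sunday is March 7.
1 September 2032 is a Wednesday, so the first Sunday is September 5 and the second is September 12.
Daylight saving runs 7 March – 12 September; 8 March 2032 is inside that window, so Wynua Station is at UTC+05:00.
18:30 Wynua Station − 5h = 13:30 UTC.
1 April 2032 is a Thursday, so the first Sunday is April 4 and the second is April 11.
1 October 2032 is a Friday, so the first Sunday is October 3 and the third is October 17.
At the standard offset (UTC+06:00), 13:30 UTC + 6h = 19:30 Kesath standard time.
The standard-time date in Kesath, 8 March 2032, is outside the daylight-saving period (11 April – 17 October), so Kesath is on standard time, UTC+06:00.
13:30 UTC + 6h = 19:30 Kesath.

19:30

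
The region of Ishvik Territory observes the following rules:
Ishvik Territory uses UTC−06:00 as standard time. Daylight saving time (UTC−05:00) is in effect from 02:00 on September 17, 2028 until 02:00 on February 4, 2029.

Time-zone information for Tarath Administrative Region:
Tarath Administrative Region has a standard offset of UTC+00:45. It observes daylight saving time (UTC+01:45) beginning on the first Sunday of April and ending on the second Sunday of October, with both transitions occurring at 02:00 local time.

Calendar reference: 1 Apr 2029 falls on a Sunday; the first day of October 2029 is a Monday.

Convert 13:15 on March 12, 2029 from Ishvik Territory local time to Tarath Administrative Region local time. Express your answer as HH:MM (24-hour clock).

March 12, 2029 is outside the daylight-saving period (17 September 2028 – 4 February 2029), so Ishvik Territory is on standard time, UTC−06:00.
13:15 Ishvik Territory + 6h = 19:15 UTC.
1 April 2029 is a Sunday, so the first Sunday is April 1.
1 October 2029 is a Monday, so the first Sunday is October 7 and the second is October 14.
At the standard offset (UTC+00:45), 19:15 UTC + 0h45m = 20:00 Tarath Administrative Region standard time.
The standard-time date in Tarath Administrative Region, March 12, 2029, does not fall between 1 April and 14 October, so daylight saving is not in effect and Tarath Administrative Region is at UTC+00:45.
19:15 UTC + 0h45m = 20:00 Tarath Administrative Region.

20:00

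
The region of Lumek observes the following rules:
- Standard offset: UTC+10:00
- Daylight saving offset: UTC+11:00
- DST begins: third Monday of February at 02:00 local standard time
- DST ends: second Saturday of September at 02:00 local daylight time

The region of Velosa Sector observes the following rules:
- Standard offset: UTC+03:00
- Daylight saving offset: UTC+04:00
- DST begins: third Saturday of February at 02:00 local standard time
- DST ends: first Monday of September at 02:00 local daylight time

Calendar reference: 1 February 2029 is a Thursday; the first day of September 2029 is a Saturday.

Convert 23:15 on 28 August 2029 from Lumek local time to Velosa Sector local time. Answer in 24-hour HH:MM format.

16:15

1 February 2029 is a Thursday, so the first Monday is February 5 and the third is February 19.
1 September 2029 is a Saturday, so the first Saturday is September 1 and the second is September 8.
28 August 2029 falls between 19 February and 8 September, so daylight saving is in effect and Lumek is at UTC+11:00.
23:15 Lumek − 11h = 12:15 UTC.
1 February 2029 is a Thursday, so the first Saturday is February 3 and the third is February 17.
1 September 2029 is a Saturday, so the first Monday is September 3.
At the standard offset (UTC+03:00), 12:15 UTC + 3h = 15:15 Velosa Sector standard time.
The standard-time date in Velosa Sector, 28 August 2029, falls between 17 February and 3 September, so daylight saving is in effect and Velosa Sector is at UTC+04:00.
12:15 UTC + 4h = 16:15 Velosa Sector.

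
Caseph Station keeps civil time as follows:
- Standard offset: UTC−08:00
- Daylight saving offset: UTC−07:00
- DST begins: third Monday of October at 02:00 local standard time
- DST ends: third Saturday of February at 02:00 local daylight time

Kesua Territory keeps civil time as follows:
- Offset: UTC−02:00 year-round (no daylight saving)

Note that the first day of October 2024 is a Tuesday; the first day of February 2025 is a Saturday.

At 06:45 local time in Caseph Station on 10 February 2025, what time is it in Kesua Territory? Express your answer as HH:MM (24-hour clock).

1 October 2024 is a Tuesday, so the first Monday is October 7 and the third is October 21.
1 February 2025 is a Saturday, so the first Saturday is February 1 and the third is February 15.
Daylight saving runs 21 October 2024 – 15 February 2025; 10 February 2025 is inside that window, so Caseph Station is at UTC−07:00.
06:45 Caseph Station + 7h = 13:45 UTC.
Kesua Territory has no daylight saving, so its offset is UTC−02:00 year-round.
13:45 UTC − 2h = 11:45 Kesua Territory.

11:45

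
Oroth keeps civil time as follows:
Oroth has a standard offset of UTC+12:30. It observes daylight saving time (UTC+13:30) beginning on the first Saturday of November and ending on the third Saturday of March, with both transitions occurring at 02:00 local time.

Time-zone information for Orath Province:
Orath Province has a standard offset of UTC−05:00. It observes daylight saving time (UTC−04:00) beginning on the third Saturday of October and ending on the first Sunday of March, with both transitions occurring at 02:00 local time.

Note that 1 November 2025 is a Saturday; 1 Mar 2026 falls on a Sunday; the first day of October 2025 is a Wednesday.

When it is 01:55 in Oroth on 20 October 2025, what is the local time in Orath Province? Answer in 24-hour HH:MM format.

09:25

1 November 2025 is a Saturday, so the first Saturday is November 1.
1 March 2026 is a Sunday, so the first Saturday is March 7 and the third is March 21.
20 October 2025 is outside the daylight-saving period (1 November 2025 – 21 March 2026), so Oroth is on standard time, UTC+12:30.
01:55 Oroth − 12h30m = 13:25 UTC (rolling into the previous day, 19 October 2025).
1 October 2025 is a Wednesday, so the first Saturday is October 4 and the third is October 18.
1 March 2026 is a Sunday, so the first Sunday is March 1.
At the standard offset (UTC−05:00), 13:25 UTC − 5h = 08:25 Orath Province standard time.
The standard-time date in Orath Province, 19 October 2025, falls between 18 October 2025 and 1 March 2026, so daylight saving is in effect and Orath Province is at UTC−04:00.
13:25 UTC − 4h = 09:25 Orath Province.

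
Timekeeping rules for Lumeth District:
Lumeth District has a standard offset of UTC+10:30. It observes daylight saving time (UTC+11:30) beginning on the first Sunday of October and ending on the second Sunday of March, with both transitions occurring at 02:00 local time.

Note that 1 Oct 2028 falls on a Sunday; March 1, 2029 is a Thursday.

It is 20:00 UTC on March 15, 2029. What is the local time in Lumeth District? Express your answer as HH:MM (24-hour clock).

06:30

1 October 2028 is a Sunday, so the first Sunday is October 1.
1 March 2029 is a Thursday, so the first Sunday is March 4 and the second is March 11.
At the standard offset (UTC+10:30), 20:00 UTC + 10h30m = 06:30 Lumeth District standard time (rolling into the next day, 16 March 2029).
Daylight saving runs 1 October 2028 – 11 March 2029; the standard-time date in Lumeth District, March 16, 2029, is outside that window, so Lumeth District is on standard time at UTC+10:30.
20:00 UTC + 10h30m = 06:30 local (rolling into the next day, 16 March 2029).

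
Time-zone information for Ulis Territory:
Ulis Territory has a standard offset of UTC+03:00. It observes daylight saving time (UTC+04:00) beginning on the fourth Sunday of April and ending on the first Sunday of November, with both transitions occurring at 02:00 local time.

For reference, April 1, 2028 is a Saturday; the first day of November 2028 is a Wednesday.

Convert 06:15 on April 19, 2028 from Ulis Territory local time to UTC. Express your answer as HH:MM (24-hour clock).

03:15

1 April 2028 is a Saturday, so the first Sunday is April 2 and the fourth is April 23.
1 November 2028 is a Wednesday, so the first Sunday is November 5.
Daylight saving runs 23 April – 5 November; April 19, 2028 is outside that window, so Ulis Territory is on standard time at UTC+03:00.
06:15 local − 3h = 03:15 UTC.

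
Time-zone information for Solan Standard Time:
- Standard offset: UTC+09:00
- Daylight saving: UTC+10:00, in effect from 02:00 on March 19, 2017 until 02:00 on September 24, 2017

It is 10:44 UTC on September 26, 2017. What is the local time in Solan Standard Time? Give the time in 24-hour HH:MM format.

19:44

At the standard offset (UTC+09:00), 10:44 UTC + 9h = 19:44 Solan Standard Time standard time.
Daylight saving runs 19 March – 24 September; the standard-time date in Solan Standard Time, September 26, 2017, is outside that window, so Solan Standard Time is on standard time at UTC+09:00.
10:44 UTC + 9h = 19:44 local.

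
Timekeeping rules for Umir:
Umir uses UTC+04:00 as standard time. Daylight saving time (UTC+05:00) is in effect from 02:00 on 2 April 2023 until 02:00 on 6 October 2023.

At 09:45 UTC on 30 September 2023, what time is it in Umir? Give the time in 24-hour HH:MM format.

At the standard offset (UTC+04:00), 09:45 UTC + 4h = 13:45 Umir standard time.
Daylight saving runs 2 April – 6 October; the standard-time date in Umir, 30 September 2023, is inside that window, so Umir is at UTC+05:00.
09:45 UTC + 5h = 14:45 local.

14:45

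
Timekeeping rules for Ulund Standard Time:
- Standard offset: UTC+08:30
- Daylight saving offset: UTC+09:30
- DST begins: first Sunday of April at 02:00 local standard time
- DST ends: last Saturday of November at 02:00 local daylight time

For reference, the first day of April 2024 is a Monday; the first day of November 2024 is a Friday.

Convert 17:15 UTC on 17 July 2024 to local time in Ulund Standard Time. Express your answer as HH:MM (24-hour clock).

02:45

1 April 2024 is a Monday, so the first Sunday is April 7.
1 November 2024 is a Friday, so Saturdays fall on 2, 9, 16, 23, 30; the last is November 30.
At the standard offset (UTC+08:30), 17:15 UTC + 8h30m = 01:45 Ulund Standard Time standard time (rolling into the next day, 18 July 2024).
The standard-time date in Ulund Standard Time, 18 July 2024, lies within the daylight-saving period (7 April – 30 November), so Ulund Standard Time is on daylight time, UTC+09:30.
17:15 UTC + 9h30m = 02:45 local (rolling into the next day, 18 July 2024).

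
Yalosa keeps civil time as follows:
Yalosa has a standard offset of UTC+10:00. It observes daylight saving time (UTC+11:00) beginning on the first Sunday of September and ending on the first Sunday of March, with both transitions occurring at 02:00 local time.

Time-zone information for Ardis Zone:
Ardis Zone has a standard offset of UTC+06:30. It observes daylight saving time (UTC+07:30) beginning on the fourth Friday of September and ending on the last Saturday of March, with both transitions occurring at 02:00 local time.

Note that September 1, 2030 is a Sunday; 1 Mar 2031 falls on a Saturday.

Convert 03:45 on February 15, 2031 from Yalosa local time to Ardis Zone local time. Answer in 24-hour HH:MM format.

1 September 2030 is a Sunday, so the first Sunday is September 1.
1 March 2031 is a Saturday, so the first Sunday is March 2.
Daylight saving runs 1 September 2030 – 2 March 2031; February 15, 2031 is inside that window, so Yalosa is at UTC+11:00.
03:45 Yalosa − 11h = 16:45 UTC (rolling into the previous day, 14 February 2031).
1 September 2030 is a Sunday, so the first Friday is September 6 and the fourth is September 27.
1 March 2031 is a Saturday, so Saturdays fall on 1, 8, 15, 22, 29; the last is March 29.
At the standard offset (UTC+06:30), 16:45 UTC + 6h30m = 23:15 Ardis Zone standard time.
The standard-time date in Ardis Zone, February 14, 2031, falls between 27 September 2030 and 29 March 2031, so daylight saving is in effect and Ardis Zone is at UTC+07:30.
16:45 UTC + 7h30m = 00:15 Ardis Zone (rolling into the next day, 15 February 2031).

00:15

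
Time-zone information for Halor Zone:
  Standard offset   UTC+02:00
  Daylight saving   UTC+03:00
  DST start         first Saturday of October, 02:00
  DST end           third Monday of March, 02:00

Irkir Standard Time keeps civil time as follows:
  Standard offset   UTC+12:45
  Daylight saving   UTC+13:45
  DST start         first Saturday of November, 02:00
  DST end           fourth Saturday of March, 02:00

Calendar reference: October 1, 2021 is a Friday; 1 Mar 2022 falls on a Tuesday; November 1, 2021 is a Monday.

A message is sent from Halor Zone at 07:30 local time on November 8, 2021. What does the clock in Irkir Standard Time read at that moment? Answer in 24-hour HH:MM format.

18:15

1 October 2021 is a Friday, so the first Saturday is October 2.
1 March 2022 is a Tuesday, so the first Monday is March 7 and the third is March 21.
November 8, 2021 lies within the daylight-saving period (2 October 2021 – 21 March 2022), so Halor Zone is on daylight time, UTC+03:00.
07:30 Halor Zone − 3h = 04:30 UTC.
1 November 2021 is a Monday, so the first Saturday is November 6.
1 March 2022 is a Tuesday, so the first Saturday is March 5 and the fourth is March 26.
At the standard offset (UTC+12:45), 04:30 UTC + 12h45m = 17:15 Irkir Standard Time standard time.
The standard-time date in Irkir Standard Time, November 8, 2021, falls between 6 November 2021 and 26 March 2022, so daylight saving is in effect and Irkir Standard Time is at UTC+13:45.
04:30 UTC + 13h45m = 18:15 Irkir Standard Time.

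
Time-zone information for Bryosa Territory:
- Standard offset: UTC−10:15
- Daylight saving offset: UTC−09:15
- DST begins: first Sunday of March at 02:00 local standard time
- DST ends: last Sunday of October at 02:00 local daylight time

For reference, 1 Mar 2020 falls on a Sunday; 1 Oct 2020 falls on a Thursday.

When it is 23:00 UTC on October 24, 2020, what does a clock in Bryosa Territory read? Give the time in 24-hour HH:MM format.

1 March 2020 is a Sunday, so the first Sunday is March 1.
1 October 2020 is a Thursday, so Sundays fall on 4, 11, 18, 25; the last is October 25.
At the standard offset (UTC−10:15), 23:00 UTC − 10h15m = 12:45 Bryosa Territory standard time.
The standard-time date in Bryosa Territory, October 24, 2020, falls between 1 March and 25 October, so daylight saving is in effect and Bryosa Territory is at UTC−09:15.
23:00 UTC − 9h15m = 13:45 local.

13:45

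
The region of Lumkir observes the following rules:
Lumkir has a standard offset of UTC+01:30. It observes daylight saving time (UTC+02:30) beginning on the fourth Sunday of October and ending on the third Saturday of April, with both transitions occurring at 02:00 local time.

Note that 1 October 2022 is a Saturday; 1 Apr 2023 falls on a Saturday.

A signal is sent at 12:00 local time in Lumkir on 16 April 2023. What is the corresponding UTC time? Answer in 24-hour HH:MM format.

10:30

1 October 2022 is a Saturday, so the first Sunday is October 2 and the fourth is October 23.
1 April 2023 is a Saturday, so the first Saturday is April 1 and the third is April 15.
16 April 2023 does not fall between 23 October 2022 and 15 April 2023, so daylight saving is not in effect and Lumkir is at UTC+01:30.
12:00 local − 1h30m = 10:30 UTC.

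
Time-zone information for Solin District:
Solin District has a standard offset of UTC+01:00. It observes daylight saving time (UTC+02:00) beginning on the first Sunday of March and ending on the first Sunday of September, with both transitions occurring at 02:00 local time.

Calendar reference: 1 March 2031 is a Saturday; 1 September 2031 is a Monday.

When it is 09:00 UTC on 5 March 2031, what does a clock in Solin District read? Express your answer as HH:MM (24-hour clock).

11:00

1 March 2031 is a Saturday, so the first Sunday is March 2.
1 September 2031 is a Monday, so the first Sunday is September 7.
At the standard offset (UTC+01:00), 09:00 UTC + 1h = 10:00 Solin District standard time.
The standard-time date in Solin District, 5 March 2031, falls between 2 March and 7 September, so daylight saving is in effect and Solin District is at UTC+02:00.
09:00 UTC + 2h = 11:00 local.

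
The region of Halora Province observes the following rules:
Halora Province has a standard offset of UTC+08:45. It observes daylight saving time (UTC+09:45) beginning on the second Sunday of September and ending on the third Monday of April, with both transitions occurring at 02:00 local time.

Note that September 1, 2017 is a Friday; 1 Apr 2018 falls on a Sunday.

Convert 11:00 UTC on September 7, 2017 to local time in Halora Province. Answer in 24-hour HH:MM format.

19:45

1 September 2017 is a Friday, so the first Sunday is September 3 and the second is September 10.
1 April 2018 is a Sunday, so the first Monday is April 2 and the third is April 16.
At the standard offset (UTC+08:45), 11:00 UTC + 8h45m = 19:45 Halora Province standard time.
The standard-time date in Halora Province, September 7, 2017, is outside the daylight-saving period (10 September 2017 – 16 April 2018), so Halora Province is on standard time, UTC+08:45.
11:00 UTC + 8h45m = 19:45 local.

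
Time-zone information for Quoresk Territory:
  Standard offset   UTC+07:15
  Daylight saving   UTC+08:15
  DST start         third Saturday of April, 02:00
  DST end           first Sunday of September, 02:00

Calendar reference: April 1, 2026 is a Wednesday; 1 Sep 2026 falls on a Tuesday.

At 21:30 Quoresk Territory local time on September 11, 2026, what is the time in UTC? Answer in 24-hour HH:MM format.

14:15

1 April 2026 is a Wednesday, so the first Saturday is April 4 and the third is April 18.
1 September 2026 is a Tuesday, so the first Sunday is September 6.
September 11, 2026 does not fall between 18 April and 6 September, so daylight saving is not in effect and Quoresk Territory is at UTC+07:15.
21:30 local − 7h15m = 14:15 UTC.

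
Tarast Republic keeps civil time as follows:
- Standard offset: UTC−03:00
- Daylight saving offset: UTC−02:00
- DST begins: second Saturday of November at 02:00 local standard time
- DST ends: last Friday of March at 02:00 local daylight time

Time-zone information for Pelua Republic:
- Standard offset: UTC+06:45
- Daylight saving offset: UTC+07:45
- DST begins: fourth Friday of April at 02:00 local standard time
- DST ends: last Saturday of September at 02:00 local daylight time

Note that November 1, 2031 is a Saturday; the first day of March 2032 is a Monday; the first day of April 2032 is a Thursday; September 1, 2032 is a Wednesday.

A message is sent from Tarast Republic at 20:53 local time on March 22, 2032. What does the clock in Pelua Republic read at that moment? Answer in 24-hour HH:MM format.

05:38

1 November 2031 is a Saturday, so the first Saturday is November 1 and the second is November 8.
1 March 2032 is a Monday, so Fridays fall on 5, 12, 19, 26; the last is March 26.
Daylight saving runs 8 November 2031 – 26 March 2032; March 22, 2032 is inside that window, so Tarast Republic is at UTC−02:00.
20:53 Tarast Republic + 2h = 22:53 UTC.
1 April 2032 is a Thursday, so the first Friday is April 2 and the fourth is April 23.
1 September 2032 is a Wednesday, so Saturdays fall on 4, 11, 18, 25; the last is September 25.
At the standard offset (UTC+06:45), 22:53 UTC + 6h45m = 05:38 Pelua Republic standard time (rolling into the next day, 23 March 2032).
The standard-time date in Pelua Republic, March 23, 2032, is outside the daylight-saving period (23 April – 25 September), so Pelua Republic is on standard time, UTC+06:45.
22:53 UTC + 6h45m = 05:38 Pelua Republic (rolling into the next day, 23 March 2032).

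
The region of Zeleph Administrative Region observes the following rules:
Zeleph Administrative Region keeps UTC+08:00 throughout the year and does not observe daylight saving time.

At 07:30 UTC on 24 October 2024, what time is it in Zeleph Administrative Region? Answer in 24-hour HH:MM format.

15:30

Zeleph Administrative Region has no daylight saving, so its offset is UTC+08:00 year-round.
07:30 UTC + 8h = 15:30 local.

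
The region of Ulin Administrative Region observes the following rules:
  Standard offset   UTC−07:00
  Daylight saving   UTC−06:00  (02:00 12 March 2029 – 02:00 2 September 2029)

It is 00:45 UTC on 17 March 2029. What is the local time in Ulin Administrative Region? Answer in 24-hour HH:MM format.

At the standard offset (UTC−07:00), 00:45 UTC − 7h = 17:45 Ulin Administrative Region standard time (rolling into the previous day, 16 March 2029).
The standard-time date in Ulin Administrative Region, 16 March 2029, falls between 12 March and 2 September, so daylight saving is in effect and Ulin Administrative Region is at UTC−06:00.
00:45 UTC − 6h = 18:45 local (rolling into the previous day, 16 March 2029).

18:45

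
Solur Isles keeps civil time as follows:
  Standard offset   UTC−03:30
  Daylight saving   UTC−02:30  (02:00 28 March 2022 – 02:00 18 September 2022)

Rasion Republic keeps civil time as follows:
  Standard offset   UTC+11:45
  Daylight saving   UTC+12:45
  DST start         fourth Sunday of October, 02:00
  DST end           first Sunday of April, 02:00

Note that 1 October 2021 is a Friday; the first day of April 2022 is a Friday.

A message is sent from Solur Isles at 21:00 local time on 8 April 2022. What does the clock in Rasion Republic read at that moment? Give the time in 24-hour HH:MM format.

11:15

8 April 2022 lies within the daylight-saving period (28 March – 18 September), so Solur Isles is on daylight time, UTC−02:30.
21:00 Solur Isles + 2h30m = 23:30 UTC.
1 October 2021 is a Friday, so the first Sunday is October 3 and the fourth is October 24.
1 April 2022 is a Friday, so the first Sunday is April 3.
At the standard offset (UTC+11:45), 23:30 UTC + 11h45m = 11:15 Rasion Republic standard time (rolling into the next day, 9 April 2022).
The standard-time date in Rasion Republic, 9 April 2022, does not fall between 24 October 2021 and 3 April 2022, so daylight saving is not in effect and Rasion Republic is at UTC+11:45.
23:30 UTC + 11h45m = 11:15 Rasion Republic (rolling into the next day, 9 April 2022).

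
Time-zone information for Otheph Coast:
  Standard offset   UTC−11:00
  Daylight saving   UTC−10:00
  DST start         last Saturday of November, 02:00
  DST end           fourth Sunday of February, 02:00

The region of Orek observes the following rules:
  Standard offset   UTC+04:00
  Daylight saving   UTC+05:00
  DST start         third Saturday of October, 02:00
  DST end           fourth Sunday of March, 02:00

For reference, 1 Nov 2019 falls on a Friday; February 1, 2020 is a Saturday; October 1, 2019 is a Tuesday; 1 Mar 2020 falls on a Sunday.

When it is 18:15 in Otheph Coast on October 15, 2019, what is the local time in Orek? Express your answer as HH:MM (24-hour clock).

1 November 2019 is a Friday, so Saturdays fall on 2, 9, 16, 23, 30; the last is November 30.
1 February 2020 is a Saturday, so the first Sunday is February 2 and the fourth is February 23.
October 15, 2019 does not fall between 30 November 2019 and 23 February 2020, so daylight saving is not in effect and Otheph Coast is at UTC−11:00.
18:15 Otheph Coast + 11h = 05:15 UTC (rolling into the next day, 16 October 2019).
1 October 2019 is a Tuesday, so the first Saturday is October 5 and the third is October 19.
1 March 2020 is a Sunday, so the first Sunday is March 1 and the fourth is March 22.
At the standard offset (UTC+04:00), 05:15 UTC + 4h = 09:15 Orek standard time.
Daylight saving runs 19 October 2019 – 22 March 2020; the standard-time date in Orek, October 16, 2019, is outside that window, so Orek is on standard time at UTC+04:00.
05:15 UTC + 4h = 09:15 Orek.

09:15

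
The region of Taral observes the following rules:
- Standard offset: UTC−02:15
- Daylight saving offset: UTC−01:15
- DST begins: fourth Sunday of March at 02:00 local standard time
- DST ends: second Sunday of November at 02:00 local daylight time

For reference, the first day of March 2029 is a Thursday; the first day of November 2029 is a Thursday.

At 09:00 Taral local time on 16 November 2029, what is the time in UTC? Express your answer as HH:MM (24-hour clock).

1 March 2029 is a Thursday, so the first Sunday is March 4 and the fourth is March 25.
1 November 2029 is a Thursday, so the first Sunday is November 4 and the second is November 11.
16 November 2029 does not fall between 25 March and 11 November, so daylight saving is not in effect and Taral is at UTC−02:15.
09:00 local + 2h15m = 11:15 UTC.

11:15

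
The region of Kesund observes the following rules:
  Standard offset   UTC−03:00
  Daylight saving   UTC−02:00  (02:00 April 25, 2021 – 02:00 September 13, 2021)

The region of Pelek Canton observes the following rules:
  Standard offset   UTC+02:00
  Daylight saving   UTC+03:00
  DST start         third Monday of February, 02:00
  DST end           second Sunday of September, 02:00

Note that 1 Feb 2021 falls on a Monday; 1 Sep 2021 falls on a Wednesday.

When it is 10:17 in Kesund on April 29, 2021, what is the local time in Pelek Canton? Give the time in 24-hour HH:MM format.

April 29, 2021 falls between 25 April and 13 September, so daylight saving is in effect and Kesund is at UTC−02:00.
10:17 Kesund + 2h = 12:17 UTC.
1 February 2021 is a Monday, so the first Monday is February 1 and the third is February 15.
1 September 2021 is a Wednesday, so the first Sunday is September 5 and the second is September 12.
At the standard offset (UTC+02:00), 12:17 UTC + 2h = 14:17 Pelek Canton standard time.
Daylight saving runs 15 February – 12 September; the standard-time date in Pelek Canton, April 29, 2021, is inside that window, so Pelek Canton is at UTC+03:00.
12:17 UTC + 3h = 15:17 Pelek Canton.

15:17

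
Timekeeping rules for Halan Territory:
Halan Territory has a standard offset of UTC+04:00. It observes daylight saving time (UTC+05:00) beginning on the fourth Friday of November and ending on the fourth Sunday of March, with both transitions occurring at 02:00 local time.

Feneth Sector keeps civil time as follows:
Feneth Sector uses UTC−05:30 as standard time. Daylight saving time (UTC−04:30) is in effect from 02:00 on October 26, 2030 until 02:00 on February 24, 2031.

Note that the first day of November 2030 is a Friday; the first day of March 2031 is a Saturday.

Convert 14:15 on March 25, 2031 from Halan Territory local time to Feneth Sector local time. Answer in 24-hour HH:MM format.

04:45

1 November 2030 is a Friday, so the first Friday is November 1 and the fourth is November 22.
1 March 2031 is a Saturday, so the first Sunday is March 2 and the fourth is March 23.
March 25, 2031 does not fall between 22 November 2030 and 23 March 2031, so daylight saving is not in effect and Halan Territory is at UTC+04:00.
14:15 Halan Territory − 4h = 10:15 UTC.
At the standard offset (UTC−05:30), 10:15 UTC − 5h30m = 04:45 Feneth Sector standard time.
Daylight saving runs 26 October 2030 – 24 February 2031; the standard-time date in Feneth Sector, March 25, 2031, is outside that window, so Feneth Sector is on standard time at UTC−05:30.
10:15 UTC − 5h30m = 04:45 Feneth Sector.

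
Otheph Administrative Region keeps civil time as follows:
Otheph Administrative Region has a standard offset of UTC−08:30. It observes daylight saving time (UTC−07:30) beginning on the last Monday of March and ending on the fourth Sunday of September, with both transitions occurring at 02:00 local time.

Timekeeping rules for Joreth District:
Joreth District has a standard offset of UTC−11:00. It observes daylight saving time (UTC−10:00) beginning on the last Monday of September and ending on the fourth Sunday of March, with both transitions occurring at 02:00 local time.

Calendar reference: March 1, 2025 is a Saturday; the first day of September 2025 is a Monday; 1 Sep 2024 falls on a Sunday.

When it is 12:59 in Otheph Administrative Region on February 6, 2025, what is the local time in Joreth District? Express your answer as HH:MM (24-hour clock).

11:29

1 March 2025 is a Saturday, so Mondays fall on 3, 10, 17, 24, 31; the last is March 31.
1 September 2025 is a Monday, so the first Sunday is September 7 and the fourth is September 28.
February 6, 2025 does not fall between 31 March and 28 September, so daylight saving is not in effect and Otheph Administrative Region is at UTC−08:30.
12:59 Otheph Administrative Region + 8h30m = 21:29 UTC.
1 September 2024 is a Sunday, so Mondays fall on 2, 9, 16, 23, 30; the last is September 30.
1 March 2025 is a Saturday, so the first Sunday is March 2 and the fourth is March 23.
At the standard offset (UTC−11:00), 21:29 UTC − 11h = 10:29 Joreth District standard time.
The standard-time date in Joreth District, February 6, 2025, lies within the daylight-saving period (30 September 2024 – 23 March 2025), so Joreth District is on daylight time, UTC−10:00.
21:29 UTC − 10h = 11:29 Joreth District.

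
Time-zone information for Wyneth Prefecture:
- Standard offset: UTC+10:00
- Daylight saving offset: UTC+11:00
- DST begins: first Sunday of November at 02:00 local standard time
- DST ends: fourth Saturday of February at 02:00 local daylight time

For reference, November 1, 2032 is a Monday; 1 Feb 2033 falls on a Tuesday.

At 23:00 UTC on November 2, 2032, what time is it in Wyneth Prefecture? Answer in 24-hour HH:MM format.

1 November 2032 is a Monday, so the first Sunday is November 7.
1 February 2033 is a Tuesday, so the first Saturday is February 5 and the fourth is February 26.
At the standard offset (UTC+10:00), 23:00 UTC + 10h = 09:00 Wyneth Prefecture standard time (rolling into the next day, 3 November 2032).
The standard-time date in Wyneth Prefecture, November 3, 2032, does not fall between 7 November 2032 and 26 February 2033, so daylight saving is not in effect and Wyneth Prefecture is at UTC+10:00.
23:00 UTC + 10h = 09:00 local (rolling into the next day, 3 November 2032).

09:00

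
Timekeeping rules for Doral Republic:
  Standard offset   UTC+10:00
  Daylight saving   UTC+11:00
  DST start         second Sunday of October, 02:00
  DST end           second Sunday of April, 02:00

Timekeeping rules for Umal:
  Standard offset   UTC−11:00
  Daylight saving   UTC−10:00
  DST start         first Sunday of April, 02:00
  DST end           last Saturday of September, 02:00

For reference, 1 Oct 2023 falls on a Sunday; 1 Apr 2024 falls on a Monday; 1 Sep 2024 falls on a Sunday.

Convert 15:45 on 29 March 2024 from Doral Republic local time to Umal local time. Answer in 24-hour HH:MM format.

1 October 2023 is a Sunday, so the first Sunday is October 1 and the second is October 8.
1 April 2024 is a Monday, so the first Sunday is April 7 and the second is April 14.
29 March 2024 lies within the daylight-saving period (8 October 2023 – 14 April 2024), so Doral Republic is on daylight time, UTC+11:00.
15:45 Doral Republic − 11h = 04:45 UTC.
1 April 2024 is a Monday, so the first Sunday is April 7.
1 September 2024 is a Sunday, so Saturdays fall on 7, 14, 21, 28; the last is September 28.
At the standard offset (UTC−11:00), 04:45 UTC − 11h = 17:45 Umal standard time (rolling into the previous day, 28 March 2024).
The standard-time date in Umal, 28 March 2024, does not fall between 7 April and 28 September, so daylight saving is not in effect and Umal is at UTC−11:00.
04:45 UTC − 11h = 17:45 Umal (rolling into the previous day, 28 March 2024).

17:45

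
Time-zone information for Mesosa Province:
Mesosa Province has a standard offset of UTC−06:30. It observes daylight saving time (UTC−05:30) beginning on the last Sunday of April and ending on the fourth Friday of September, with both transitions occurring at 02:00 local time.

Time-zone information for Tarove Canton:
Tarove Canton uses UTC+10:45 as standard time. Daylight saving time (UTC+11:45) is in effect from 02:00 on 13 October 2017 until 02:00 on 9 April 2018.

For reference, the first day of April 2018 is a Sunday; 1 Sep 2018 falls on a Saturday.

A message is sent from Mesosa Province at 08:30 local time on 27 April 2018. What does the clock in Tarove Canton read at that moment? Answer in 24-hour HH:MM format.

01:45

1 April 2018 is a Sunday, so Sundays fall on 1, 8, 15, 22, 29; the last is April 29.
1 September 2018 is a Saturday, so the first Friday is September 7 and the fourth is September 28.
Daylight saving runs 29 April – 28 September; 27 April 2018 is outside that window, so Mesosa Province is on standard time at UTC−06:30.
08:30 Mesosa Province + 6h30m = 15:00 UTC.
At the standard offset (UTC+10:45), 15:00 UTC + 10h45m = 01:45 Tarove Canton standard time (rolling into the next day, 28 April 2018).
The standard-time date in Tarove Canton, 28 April 2018, does not fall between 13 October 2017 and 9 April 2018, so daylight saving is not in effect and Tarove Canton is at UTC+10:45.
15:00 UTC + 10h45m = 01:45 Tarove Canton (rolling into the next day, 28 April 2018).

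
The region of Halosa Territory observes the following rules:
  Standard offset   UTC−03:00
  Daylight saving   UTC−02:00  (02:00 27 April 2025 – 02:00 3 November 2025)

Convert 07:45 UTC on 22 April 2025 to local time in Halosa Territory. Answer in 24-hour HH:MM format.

04:45

At the standard offset (UTC−03:00), 07:45 UTC − 3h = 04:45 Halosa Territory standard time.
The standard-time date in Halosa Territory, 22 April 2025, is outside the daylight-saving period (27 April – 3 November), so Halosa Territory is on standard time, UTC−03:00.
07:45 UTC − 3h = 04:45 local.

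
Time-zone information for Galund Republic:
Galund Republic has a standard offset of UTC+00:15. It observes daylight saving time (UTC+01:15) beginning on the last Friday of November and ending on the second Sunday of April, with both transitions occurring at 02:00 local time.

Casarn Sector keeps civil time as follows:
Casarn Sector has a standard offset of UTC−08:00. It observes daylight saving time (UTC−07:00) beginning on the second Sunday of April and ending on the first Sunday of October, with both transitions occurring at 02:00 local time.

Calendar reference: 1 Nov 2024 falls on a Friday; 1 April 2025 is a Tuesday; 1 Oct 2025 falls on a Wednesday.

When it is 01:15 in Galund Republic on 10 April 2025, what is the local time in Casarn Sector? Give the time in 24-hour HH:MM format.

1 November 2024 is a Friday, so Fridays fall on 1, 8, 15, 22, 29; the last is November 29.
1 April 2025 is a Tuesday, so the first Sunday is April 6 and the second is April 13.
10 April 2025 lies within the daylight-saving period (29 November 2024 – 13 April 2025), so Galund Republic is on daylight time, UTC+01:15.
01:15 Galund Republic − 1h15m = 00:00 UTC.
1 April 2025 is a Tuesday, so the first Sunday is April 6 and the second is April 13.
1 October 2025 is a Wednesday, so the first Sunday is October 5.
At the standard offset (UTC−08:00), 00:00 UTC − 8h = 16:00 Casarn Sector standard time (rolling into the previous day, 9 April 2025).
Daylight saving runs 13 April – 5 October; the standard-time date in Casarn Sector, 9 April 2025, is outside that window, so Casarn Sector is on standard time at UTC−08:00.
00:00 UTC − 8h = 16:00 Casarn Sector (rolling into the previous day, 9 April 2025).

16:00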